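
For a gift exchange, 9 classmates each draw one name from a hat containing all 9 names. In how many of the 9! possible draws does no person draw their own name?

133496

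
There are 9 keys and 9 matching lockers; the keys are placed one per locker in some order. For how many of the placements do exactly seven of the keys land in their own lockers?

36

Choose which 7 of the 9 are fixed: C(9,7) = 36.
The remaining 2 must be deranged: !2 = 1.
Total: 36 × 1 = 36.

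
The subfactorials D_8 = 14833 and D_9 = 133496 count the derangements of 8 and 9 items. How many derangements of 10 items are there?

1334961

D_10 = (10-1)·(D_9 + D_8) = 9·(133496 + 14833) = 9·148329 = 1334961.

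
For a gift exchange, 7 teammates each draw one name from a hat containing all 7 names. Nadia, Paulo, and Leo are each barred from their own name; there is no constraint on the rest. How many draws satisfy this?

Let A_j be the event that the j-th constrained one is fixed. By inclusion-exclusion over the 3 events:
Σ_{j=0}^{3} (-1)^j C(3,j)(7-j)!
= C(3,0)·7! - C(3,1)·6! + C(3,2)·5! - C(3,3)·4!
= 5040 - 2160 + 360 - 24
= 3216

3216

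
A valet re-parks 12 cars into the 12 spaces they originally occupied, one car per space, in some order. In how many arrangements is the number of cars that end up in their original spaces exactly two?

Pick the 2 fixed positions: C(12,2) = 66 ways.
The other 10 form a derangement: !10 = 1334961.
Total: 66 × 1334961 = 88107426.

88107426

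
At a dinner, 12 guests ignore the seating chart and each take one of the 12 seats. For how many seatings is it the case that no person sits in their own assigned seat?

176214841

Recurrence: !12 = 12·!11 + (-1)^12.
!12 = 12·14684570 + 1 = 176214841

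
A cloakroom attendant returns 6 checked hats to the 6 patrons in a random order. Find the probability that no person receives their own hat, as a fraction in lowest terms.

53/144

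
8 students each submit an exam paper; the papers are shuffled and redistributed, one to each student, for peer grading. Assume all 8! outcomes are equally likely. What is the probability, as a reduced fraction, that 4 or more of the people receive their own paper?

257/13440

Favorable outcomes: Σ_{i≥4} C(8,i)·!(8-i) = 70·9 + 56·2 + 28·1 + 8·0 + 1·1 = 771.
Total outcomes: 8! = 40320.
Probability = 771/40320 = 257/13440.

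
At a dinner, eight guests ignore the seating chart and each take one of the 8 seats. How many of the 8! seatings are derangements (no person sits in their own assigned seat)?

!8 is the nearest integer to 8!/e.
8! = 40320, and 40320/e ≈ 14832.90, so !8 = 14833.

14833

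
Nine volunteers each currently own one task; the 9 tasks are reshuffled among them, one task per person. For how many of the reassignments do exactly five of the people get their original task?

1134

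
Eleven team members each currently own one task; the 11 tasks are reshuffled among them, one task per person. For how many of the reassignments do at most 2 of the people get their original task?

Sum C(11,i)·!(11-i) for i = 0..2:
  i=0: C(11,0)·!11 = 1·14684570 = 14684570
  i=1: C(11,1)·!10 = 11·1334961 = 14684571
  i=2: C(11,2)·!9 = 55·133496 = 7342280
Total = 36711421.

36711421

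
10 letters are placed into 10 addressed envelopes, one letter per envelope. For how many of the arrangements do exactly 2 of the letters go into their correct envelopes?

667485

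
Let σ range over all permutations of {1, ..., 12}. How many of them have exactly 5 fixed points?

1468368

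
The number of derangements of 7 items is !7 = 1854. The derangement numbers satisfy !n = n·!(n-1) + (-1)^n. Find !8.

14833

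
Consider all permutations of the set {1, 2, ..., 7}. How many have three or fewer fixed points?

4948

# with exactly i fixed is C(7,i)·!(7-i); sum over i=0..3:
  i=0: C(7,0)·!7 = 1·1854 = 1854
  i=1: C(7,1)·!6 = 7·265 = 1855
  i=2: C(7,2)·!5 = 21·44 = 924
  i=3: C(7,3)·!4 = 35·9 = 315
Total = 4948.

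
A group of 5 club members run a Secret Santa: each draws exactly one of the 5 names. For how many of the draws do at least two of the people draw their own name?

31

# with exactly i fixed is C(5,i)·!(5-i); sum over i=2..5:
  i=2: C(5,2)·!3 = 10·2 = 20
  i=3: C(5,3)·!2 = 10·1 = 10
  i=4: C(5,4)·!1 = 5·0 = 0
  i=5: C(5,5)·!0 = 1·1 = 1
Total = 31.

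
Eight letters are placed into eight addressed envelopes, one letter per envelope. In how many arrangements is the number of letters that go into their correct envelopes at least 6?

29

Sum C(8,i)·!(8-i) for i = 6..8:
  i=6: C(8,6)·!2 = 28·1 = 28
  i=7: C(8,7)·!1 = 8·0 = 0
  i=8: C(8,8)·!0 = 1·1 = 1
Total = 29.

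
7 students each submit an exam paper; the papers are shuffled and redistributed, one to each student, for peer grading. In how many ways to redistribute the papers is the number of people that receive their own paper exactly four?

Choose which 4 of the 7 are fixed: C(7,4) = 35.
The other 3 form a derangement: !3 = 2.
Total: 35 × 2 = 70.

70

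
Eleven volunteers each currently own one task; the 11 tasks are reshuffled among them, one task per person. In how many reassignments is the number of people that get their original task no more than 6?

# with exactly i fixed is C(11,i)·!(11-i); sum over i=0..6:
  i=0: C(11,0)·!11 = 1·14684570 = 14684570
  i=1: C(11,1)·!10 = 11·1334961 = 14684571
  i=2: C(11,2)·!9 = 55·133496 = 7342280
  i=3: C(11,3)·!8 = 165·14833 = 2447445
  i=4: C(11,4)·!7 = 330·1854 = 611820
  i=5: C(11,5)·!6 = 462·265 = 122430
  i=6: C(11,6)·!5 = 462·44 = 20328
Total = 39913444.

39913444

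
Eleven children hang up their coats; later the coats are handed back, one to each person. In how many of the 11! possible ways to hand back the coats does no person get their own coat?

14684570

The number of derangements of 11 is !11 = Σ_{k=0}^{11} (-1)^k·11!/k!
= 11! - 11!/1! + 11!/2! - 11!/3! + 11!/4! - 11!/5! + 11!/6! - 11!/7! + 11!/8! - 11!/9! + 11!/10! - 11!/11!
= 39916800 - 39916800 + 19958400 - 6652800 + 1663200 - 332640 + 55440 - 7920 + 990 - 110 + 11 - 1
= 14684570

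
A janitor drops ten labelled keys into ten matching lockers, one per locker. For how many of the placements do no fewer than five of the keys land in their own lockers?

Sum C(10,i)·!(10-i) for i = 5..10:
  i=5: C(10,5)·!5 = 252·44 = 11088
  i=6: C(10,6)·!4 = 210·9 = 1890
  i=7: C(10,7)·!3 = 120·2 = 240
  i=8: C(10,8)·!2 = 45·1 = 45
  i=9: C(10,9)·!1 = 10·0 = 0
  i=10: C(10,10)·!0 = 1·1 = 1
Total = 13264.

13264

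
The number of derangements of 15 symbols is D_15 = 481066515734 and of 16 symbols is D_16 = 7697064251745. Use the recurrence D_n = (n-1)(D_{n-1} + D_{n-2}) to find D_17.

D_17 = (17-1)·(D_16 + D_15) = 16·(7697064251745 + 481066515734) = 16·8178130767479 = 130850092279664.

130850092279664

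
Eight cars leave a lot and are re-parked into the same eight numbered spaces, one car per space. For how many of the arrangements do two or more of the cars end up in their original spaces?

Sum C(8,i)·!(8-i) for i = 2..8:
  i=2: C(8,2)·!6 = 28·265 = 7420
  i=3: C(8,3)·!5 = 56·44 = 2464
  i=4: C(8,4)·!4 = 70·9 = 630
  i=5: C(8,5)·!3 = 56·2 = 112
  i=6: C(8,6)·!2 = 28·1 = 28
  i=7: C(8,7)·!1 = 8·0 = 0
  i=8: C(8,8)·!0 = 1·1 = 1
Total = 10655.

10655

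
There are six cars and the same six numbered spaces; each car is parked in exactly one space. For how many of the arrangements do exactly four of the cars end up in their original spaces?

Choose which 4 of the 6 are fixed: C(6,4) = 15.
The remaining 2 must be deranged: !2 = 1.
Total: 15 × 1 = 15.

15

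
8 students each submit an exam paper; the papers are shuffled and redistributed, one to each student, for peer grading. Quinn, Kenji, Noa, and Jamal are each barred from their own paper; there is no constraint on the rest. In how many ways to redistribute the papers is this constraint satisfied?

24024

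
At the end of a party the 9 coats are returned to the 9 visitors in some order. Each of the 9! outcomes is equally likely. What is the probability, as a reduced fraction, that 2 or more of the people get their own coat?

95887/362880

Favorable outcomes: Σ_{i≥2} C(9,i)·!(9-i) = 36·1854 + 84·265 + 126·44 + 126·9 + 84·2 + 36·1 + 9·0 + 1·1 = 95887.
Total outcomes: 9! = 362880.
Probability = 95887/362880 = 95887/362880.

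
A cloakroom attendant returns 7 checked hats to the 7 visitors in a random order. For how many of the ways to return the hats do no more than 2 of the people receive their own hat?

4633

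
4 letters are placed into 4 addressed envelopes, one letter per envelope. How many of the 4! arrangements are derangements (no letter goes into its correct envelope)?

9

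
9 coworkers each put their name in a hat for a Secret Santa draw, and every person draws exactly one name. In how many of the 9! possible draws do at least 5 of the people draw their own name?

1339

# with exactly i fixed is C(9,i)·!(9-i); sum over i=5..9:
  i=5: C(9,5)·!4 = 126·9 = 1134
  i=6: C(9,6)·!3 = 84·2 = 168
  i=7: C(9,7)·!2 = 36·1 = 36
  i=8: C(9,8)·!1 = 9·0 = 0
  i=9: C(9,9)·!0 = 1·1 = 1
Total = 1339.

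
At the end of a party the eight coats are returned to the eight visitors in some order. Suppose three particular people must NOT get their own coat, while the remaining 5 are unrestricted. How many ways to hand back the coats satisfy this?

27240

Let A_j be the event that the j-th constrained one is fixed. By inclusion-exclusion over the 3 events:
Σ_{j=0}^{3} (-1)^j C(3,j)(8-j)!
= C(3,0)·8! - C(3,1)·7! + C(3,2)·6! - C(3,3)·5!
= 40320 - 15120 + 2160 - 120
= 27240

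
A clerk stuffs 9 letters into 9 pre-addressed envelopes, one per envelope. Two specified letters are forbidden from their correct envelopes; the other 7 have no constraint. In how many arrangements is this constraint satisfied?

287280

Let A_j be the event that the j-th constrained one is fixed. By inclusion-exclusion over the 2 events:
Σ_{j=0}^{2} (-1)^j C(2,j)(9-j)!
= C(2,0)·9! - C(2,1)·8! + C(2,2)·7!
= 362880 - 80640 + 5040
= 287280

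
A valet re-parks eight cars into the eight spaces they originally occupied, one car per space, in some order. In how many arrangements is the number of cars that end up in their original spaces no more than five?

Sum C(8,i)·!(8-i) for i = 0..5:
  i=0: C(8,0)·!8 = 1·14833 = 14833
  i=1: C(8,1)·!7 = 8·1854 = 14832
  i=2: C(8,2)·!6 = 28·265 = 7420
  i=3: C(8,3)·!5 = 56·44 = 2464
  i=4: C(8,4)·!4 = 70·9 = 630
  i=5: C(8,5)·!3 = 56·2 = 112
Total = 40291.

40291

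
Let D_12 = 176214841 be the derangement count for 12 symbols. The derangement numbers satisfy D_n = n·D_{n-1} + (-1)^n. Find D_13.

2290792932

D_13 = 13·176214841 - 1 = 2290792932.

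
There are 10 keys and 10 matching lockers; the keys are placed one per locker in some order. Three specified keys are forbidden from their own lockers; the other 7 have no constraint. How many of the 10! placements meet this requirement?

Let A_j be the event that the j-th constrained one is fixed. By inclusion-exclusion over the 3 events:
Σ_{j=0}^{3} (-1)^j C(3,j)(10-j)!
= C(3,0)·10! - C(3,1)·9! + C(3,2)·8! - C(3,3)·7!
= 3628800 - 1088640 + 120960 - 5040
= 2656080

2656080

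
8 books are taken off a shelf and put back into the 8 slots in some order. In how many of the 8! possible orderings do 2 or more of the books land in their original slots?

# with exactly i fixed is C(8,i)·!(8-i); sum over i=2..8:
  i=2: C(8,2)·!6 = 28·265 = 7420
  i=3: C(8,3)·!5 = 56·44 = 2464
  i=4: C(8,4)·!4 = 70·9 = 630
  i=5: C(8,5)·!3 = 56·2 = 112
  i=6: C(8,6)·!2 = 28·1 = 28
  i=7: C(8,7)·!1 = 8·0 = 0
  i=8: C(8,8)·!0 = 1·1 = 1
Total = 10655.

10655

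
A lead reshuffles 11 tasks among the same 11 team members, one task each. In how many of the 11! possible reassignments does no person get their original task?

14684570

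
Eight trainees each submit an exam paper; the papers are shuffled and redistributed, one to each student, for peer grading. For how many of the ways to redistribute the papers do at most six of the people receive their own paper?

40319

Sum C(8,i)·!(8-i) for i = 0..6:
  i=0: C(8,0)·!8 = 1·14833 = 14833
  i=1: C(8,1)·!7 = 8·1854 = 14832
  i=2: C(8,2)·!6 = 28·265 = 7420
  i=3: C(8,3)·!5 = 56·44 = 2464
  i=4: C(8,4)·!4 = 70·9 = 630
  i=5: C(8,5)·!3 = 56·2 = 112
  i=6: C(8,6)·!2 = 28·1 = 28
Total = 40319.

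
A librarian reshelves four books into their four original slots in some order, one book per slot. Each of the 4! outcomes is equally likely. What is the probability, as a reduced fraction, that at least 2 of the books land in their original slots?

Favorable outcomes: Σ_{i≥2} C(4,i)·!(4-i) = 6·1 + 4·0 + 1·1 = 7.
Total outcomes: 4! = 24.
Probability = 7/24 = 7/24.

7/24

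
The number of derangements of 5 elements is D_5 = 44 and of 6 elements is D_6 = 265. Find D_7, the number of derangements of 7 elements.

1854

D_7 = (7-1)·(D_6 + D_5) = 6·(265 + 44) = 6·309 = 1854.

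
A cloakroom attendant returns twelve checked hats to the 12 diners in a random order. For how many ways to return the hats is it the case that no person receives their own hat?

176214841

The subfactorial !12 = [12!/e] (nearest integer).
12! = 479001600, and 479001600/e ≈ 176214840.93, so !12 = 176214841.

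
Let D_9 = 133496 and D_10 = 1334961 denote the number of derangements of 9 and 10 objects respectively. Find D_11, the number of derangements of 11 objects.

14684570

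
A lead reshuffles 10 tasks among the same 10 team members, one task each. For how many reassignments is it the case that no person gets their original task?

1334961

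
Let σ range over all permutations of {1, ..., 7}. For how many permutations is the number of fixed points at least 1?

# with exactly i fixed is C(7,i)·!(7-i); sum over i=1..7:
  i=1: C(7,1)·!6 = 7·265 = 1855
  i=2: C(7,2)·!5 = 21·44 = 924
  i=3: C(7,3)·!4 = 35·9 = 315
  i=4: C(7,4)·!3 = 35·2 = 70
  i=5: C(7,5)·!2 = 21·1 = 21
  i=6: C(7,6)·!1 = 7·0 = 0
  i=7: C(7,7)·!0 = 1·1 = 1
Total = 3186.

3186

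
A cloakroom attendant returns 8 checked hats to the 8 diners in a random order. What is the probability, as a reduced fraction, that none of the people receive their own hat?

Favorable outcomes: !8 = 14833.
Total outcomes: 8! = 40320.
Probability = 14833/40320 = 2119/5760.

2119/5760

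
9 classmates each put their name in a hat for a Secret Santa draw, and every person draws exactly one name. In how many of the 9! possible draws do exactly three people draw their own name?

Pick the 3 fixed positions: C(9,3) = 84 ways.
The other 6 form a derangement: !6 = 265.
Total: 84 × 265 = 22260.

22260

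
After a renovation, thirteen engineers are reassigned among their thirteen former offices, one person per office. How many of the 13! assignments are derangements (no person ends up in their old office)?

2290792932

By inclusion-exclusion, !13 = Σ (-1)^k · 13!/k! for k=0..13
= 13! - 13!/1! + 13!/2! - 13!/3! + 13!/4! - 13!/5! + 13!/6! - 13!/7! + 13!/8! - 13!/9! + 13!/10! - 13!/11! + 13!/12! - 13!/13!
= 6227020800 - 6227020800 + 3113510400 - 1037836800 + 259459200 - 51891840 + 8648640 - 1235520 + 154440 - 17160 + 1716 - 156 + 13 - 1
= 2290792932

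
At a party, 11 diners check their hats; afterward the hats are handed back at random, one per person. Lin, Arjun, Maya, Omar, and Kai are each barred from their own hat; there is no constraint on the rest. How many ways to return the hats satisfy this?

25022880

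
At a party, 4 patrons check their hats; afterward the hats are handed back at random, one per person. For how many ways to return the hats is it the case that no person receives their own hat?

9

Use !n = n·!(n-1) + (-1)^n.
!4 = 4·2 + 1 = 9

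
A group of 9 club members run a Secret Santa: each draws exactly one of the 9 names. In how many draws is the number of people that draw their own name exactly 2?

66744

Choose which 2 of the 9 are fixed: C(9,2) = 36.
The remaining 7 must be deranged: !7 = 1854.
Total: 36 × 1854 = 66744.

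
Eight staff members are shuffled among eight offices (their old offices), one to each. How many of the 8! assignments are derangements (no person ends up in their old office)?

14833

The number of derangements of 8 is !8 = Σ_{k=0}^{8} (-1)^k·8!/k!
= 8! - 8!/1! + 8!/2! - 8!/3! + 8!/4! - 8!/5! + 8!/6! - 8!/7! + 8!/8!
= 40320 - 40320 + 20160 - 6720 + 1680 - 336 + 56 - 8 + 1
= 14833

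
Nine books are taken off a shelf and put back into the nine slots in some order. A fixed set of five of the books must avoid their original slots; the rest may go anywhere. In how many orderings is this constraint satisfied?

205056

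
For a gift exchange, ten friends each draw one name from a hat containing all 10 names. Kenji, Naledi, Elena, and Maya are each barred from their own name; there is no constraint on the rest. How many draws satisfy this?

Inclusion-exclusion on the 4 forbidden self-matches:
Σ_{j=0}^{4} (-1)^j C(4,j)(10-j)!
= C(4,0)·10! - C(4,1)·9! + C(4,2)·8! - C(4,3)·7! + C(4,4)·6!
= 3628800 - 1451520 + 241920 - 20160 + 720
= 2399760

2399760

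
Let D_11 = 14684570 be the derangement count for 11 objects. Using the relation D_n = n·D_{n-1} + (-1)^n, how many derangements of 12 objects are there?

176214841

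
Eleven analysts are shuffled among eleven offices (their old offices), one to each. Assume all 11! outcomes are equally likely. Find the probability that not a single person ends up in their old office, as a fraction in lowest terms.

Favorable outcomes: !11 = 14684570.
Total outcomes: 11! = 39916800.
Probability = 14684570/39916800 = 1468457/3991680.

1468457/3991680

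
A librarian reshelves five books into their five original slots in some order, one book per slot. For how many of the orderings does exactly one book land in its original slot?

45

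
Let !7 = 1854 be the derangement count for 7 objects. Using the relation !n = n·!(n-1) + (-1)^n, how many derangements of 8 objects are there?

14833

!8 = 8·1854 + 1 = 14833.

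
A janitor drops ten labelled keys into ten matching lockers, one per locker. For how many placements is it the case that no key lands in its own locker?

1334961

The subfactorial !10 = [10!/e] (nearest integer).
10! = 3628800, and 3628800/e ≈ 1334960.92, so !10 = 1334961.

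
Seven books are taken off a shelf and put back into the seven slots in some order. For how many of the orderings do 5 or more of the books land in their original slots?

Sum C(7,i)·!(7-i) for i = 5..7:
  i=5: C(7,5)·!2 = 21·1 = 21
  i=6: C(7,6)·!1 = 7·0 = 0
  i=7: C(7,7)·!0 = 1·1 = 1
Total = 22.

22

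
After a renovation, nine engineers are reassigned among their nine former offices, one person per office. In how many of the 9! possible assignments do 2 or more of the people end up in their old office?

95887

# with exactly i fixed is C(9,i)·!(9-i); sum over i=2..9:
  i=2: C(9,2)·!7 = 36·1854 = 66744
  i=3: C(9,3)·!6 = 84·265 = 22260
  i=4: C(9,4)·!5 = 126·44 = 5544
  i=5: C(9,5)·!4 = 126·9 = 1134
  i=6: C(9,6)·!3 = 84·2 = 168
  i=7: C(9,7)·!2 = 36·1 = 36
  i=8: C(9,8)·!1 = 9·0 = 0
  i=9: C(9,9)·!0 = 1·1 = 1
Total = 95887.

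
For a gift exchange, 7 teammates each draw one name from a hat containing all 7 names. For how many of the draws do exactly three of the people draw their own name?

Pick the 3 fixed positions: C(7,3) = 35 ways.
The other 4 form a derangement: !4 = 9.
Total: 35 × 9 = 315.

315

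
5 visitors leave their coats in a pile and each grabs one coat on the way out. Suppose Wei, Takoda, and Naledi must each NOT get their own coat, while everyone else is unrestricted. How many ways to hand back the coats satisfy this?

64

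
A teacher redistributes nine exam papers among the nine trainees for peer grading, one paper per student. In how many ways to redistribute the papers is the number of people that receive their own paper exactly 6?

Choose which 6 of the 9 are fixed: C(9,6) = 84.
The other 3 form a derangement: !3 = 2.
Total: 84 × 2 = 168.

168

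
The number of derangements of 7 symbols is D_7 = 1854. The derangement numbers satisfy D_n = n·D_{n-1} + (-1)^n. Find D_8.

14833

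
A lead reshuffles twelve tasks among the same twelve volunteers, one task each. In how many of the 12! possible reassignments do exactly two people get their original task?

Choose which 2 of the 12 are fixed: C(12,2) = 66.
The other 10 form a derangement: !10 = 1334961.
Total: 66 × 1334961 = 88107426.

88107426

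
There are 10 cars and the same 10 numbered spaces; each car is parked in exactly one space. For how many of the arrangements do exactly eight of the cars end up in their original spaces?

Choose which 8 of the 10 are fixed: C(10,8) = 45.
The remaining 2 must be deranged: !2 = 1.
Total: 45 × 1 = 45.

45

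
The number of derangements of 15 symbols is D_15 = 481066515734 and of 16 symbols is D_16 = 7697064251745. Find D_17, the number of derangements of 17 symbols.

D_17 = (17-1)·(D_16 + D_15) = 16·(7697064251745 + 481066515734) = 16·8178130767479 = 130850092279664.

130850092279664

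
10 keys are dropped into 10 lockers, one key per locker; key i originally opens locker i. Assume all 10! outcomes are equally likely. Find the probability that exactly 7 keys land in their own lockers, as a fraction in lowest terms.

Favorable outcomes: C(10,7)·!3 = 120·2 = 240.
Total outcomes: 10! = 3628800.
Probability = 240/3628800 = 1/15120.

1/15120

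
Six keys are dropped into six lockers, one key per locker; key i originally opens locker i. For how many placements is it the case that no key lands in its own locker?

The subfactorial !6 = [6!/e] (nearest integer).
6! = 720, and 720/e ≈ 264.87, so !6 = 265.

265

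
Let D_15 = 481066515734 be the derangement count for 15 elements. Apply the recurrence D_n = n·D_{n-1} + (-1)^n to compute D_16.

D_16 = 16·481066515734 + 1 = 7697064251745.

7697064251745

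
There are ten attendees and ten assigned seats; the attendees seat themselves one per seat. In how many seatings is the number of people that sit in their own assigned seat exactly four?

55650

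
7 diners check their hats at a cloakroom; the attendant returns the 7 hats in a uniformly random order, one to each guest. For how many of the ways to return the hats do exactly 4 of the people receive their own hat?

70

Choose which 4 of the 7 are fixed: C(7,4) = 35.
The remaining 3 must be deranged: !3 = 2.
Total: 35 × 2 = 70.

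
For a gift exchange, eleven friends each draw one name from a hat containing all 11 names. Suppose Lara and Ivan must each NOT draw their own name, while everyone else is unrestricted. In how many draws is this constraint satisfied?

33022080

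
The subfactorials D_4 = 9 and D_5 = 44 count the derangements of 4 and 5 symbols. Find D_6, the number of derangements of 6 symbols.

265

D_6 = (6-1)·(D_5 + D_4) = 5·(44 + 9) = 5·53 = 265.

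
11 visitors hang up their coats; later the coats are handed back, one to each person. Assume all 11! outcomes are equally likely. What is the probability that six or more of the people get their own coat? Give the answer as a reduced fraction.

5921/9979200

Favorable outcomes: Σ_{i≥6} C(11,i)·!(11-i) = 462·44 + 330·9 + 165·2 + 55·1 + 11·0 + 1·1 = 23684.
Total outcomes: 11! = 39916800.
Probability = 23684/39916800 = 5921/9979200.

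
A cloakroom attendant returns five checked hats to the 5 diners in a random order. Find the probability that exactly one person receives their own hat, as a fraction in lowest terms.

Favorable outcomes: C(5,1)·!4 = 5·9 = 45.
Total outcomes: 5! = 120.
Probability = 45/120 = 3/8.

3/8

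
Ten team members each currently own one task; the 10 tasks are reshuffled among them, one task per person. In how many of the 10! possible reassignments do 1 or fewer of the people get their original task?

# with exactly i fixed is C(10,i)·!(10-i); sum over i=0..1:
  i=0: C(10,0)·!10 = 1·1334961 = 1334961
  i=1: C(10,1)·!9 = 10·133496 = 1334960
Total = 2669921.

2669921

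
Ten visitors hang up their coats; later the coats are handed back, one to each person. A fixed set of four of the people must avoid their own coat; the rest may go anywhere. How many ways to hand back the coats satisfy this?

2399760

Inclusion-exclusion on the 4 forbidden self-matches:
Σ_{j=0}^{4} (-1)^j C(4,j)(10-j)!
= C(4,0)·10! - C(4,1)·9! + C(4,2)·8! - C(4,3)·7! + C(4,4)·6!
= 3628800 - 1451520 + 241920 - 20160 + 720
= 2399760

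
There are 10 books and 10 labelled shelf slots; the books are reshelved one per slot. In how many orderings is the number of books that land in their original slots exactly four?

55650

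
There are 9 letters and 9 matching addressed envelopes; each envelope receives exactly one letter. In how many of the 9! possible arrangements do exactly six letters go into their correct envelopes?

Pick the 6 fixed positions: C(9,6) = 84 ways.
The other 3 form a derangement: !3 = 2.
Total: 84 × 2 = 168.

168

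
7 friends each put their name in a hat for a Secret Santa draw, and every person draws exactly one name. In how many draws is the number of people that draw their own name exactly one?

1855

Pick the single fixed position: C(7,1) = 7 ways.
The remaining 6 must be deranged: !6 = 265.
Total: 7 × 265 = 1855.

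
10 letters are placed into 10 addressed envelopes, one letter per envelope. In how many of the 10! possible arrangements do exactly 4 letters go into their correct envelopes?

Pick the 4 fixed positions: C(10,4) = 210 ways.
The other 6 form a derangement: !6 = 265.
Total: 210 × 265 = 55650.

55650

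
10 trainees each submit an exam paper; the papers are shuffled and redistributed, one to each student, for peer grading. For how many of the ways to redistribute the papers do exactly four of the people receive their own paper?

Pick the 4 fixed positions: C(10,4) = 210 ways.
The other 6 form a derangement: !6 = 265.
Total: 210 × 265 = 55650.

55650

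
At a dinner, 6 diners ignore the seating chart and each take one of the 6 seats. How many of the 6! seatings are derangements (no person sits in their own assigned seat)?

265

Recurrence: !6 = 6·!5 + (-1)^6.
!6 = 6·44 + 1 = 265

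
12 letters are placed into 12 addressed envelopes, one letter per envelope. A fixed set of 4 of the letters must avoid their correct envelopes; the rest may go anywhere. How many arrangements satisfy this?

Inclusion-exclusion on the 4 forbidden self-matches:
Σ_{j=0}^{4} (-1)^j C(4,j)(12-j)!
= C(4,0)·12! - C(4,1)·11! + C(4,2)·10! - C(4,3)·9! + C(4,4)·8!
= 479001600 - 159667200 + 21772800 - 1451520 + 40320
= 339696000

339696000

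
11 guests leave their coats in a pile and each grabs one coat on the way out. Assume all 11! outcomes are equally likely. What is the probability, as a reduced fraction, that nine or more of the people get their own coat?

Favorable outcomes: Σ_{i≥9} C(11,i)·!(11-i) = 55·1 + 11·0 + 1·1 = 56.
Total outcomes: 11! = 39916800.
Probability = 56/39916800 = 1/712800.

1/712800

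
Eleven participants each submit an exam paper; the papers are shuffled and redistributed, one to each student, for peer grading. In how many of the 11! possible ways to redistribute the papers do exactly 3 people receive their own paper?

Choose which 3 of the 11 are fixed: C(11,3) = 165.
The remaining 8 must be deranged: !8 = 14833.
Total: 165 × 14833 = 2447445.

2447445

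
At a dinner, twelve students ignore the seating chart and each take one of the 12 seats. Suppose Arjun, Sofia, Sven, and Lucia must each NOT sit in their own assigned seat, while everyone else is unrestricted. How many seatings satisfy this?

Let A_j be the event that the j-th constrained one is fixed. By inclusion-exclusion over the 4 events:
Σ_{j=0}^{4} (-1)^j C(4,j)(12-j)!
= C(4,0)·12! - C(4,1)·11! + C(4,2)·10! - C(4,3)·9! + C(4,4)·8!
= 479001600 - 159667200 + 21772800 - 1451520 + 40320
= 339696000

339696000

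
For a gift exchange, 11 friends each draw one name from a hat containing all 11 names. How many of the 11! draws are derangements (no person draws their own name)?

14684570

!11 is the nearest integer to 11!/e.
11! = 39916800, and 39916800/e ≈ 14684570.08, so !11 = 14684570.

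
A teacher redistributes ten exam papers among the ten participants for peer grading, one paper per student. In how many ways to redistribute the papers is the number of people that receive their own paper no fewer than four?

Sum C(10,i)·!(10-i) for i = 4..10:
  i=4: C(10,4)·!6 = 210·265 = 55650
  i=5: C(10,5)·!5 = 252·44 = 11088
  i=6: C(10,6)·!4 = 210·9 = 1890
  i=7: C(10,7)·!3 = 120·2 = 240
  i=8: C(10,8)·!2 = 45·1 = 45
  i=9: C(10,9)·!1 = 10·0 = 0
  i=10: C(10,10)·!0 = 1·1 = 1
Total = 68914.

68914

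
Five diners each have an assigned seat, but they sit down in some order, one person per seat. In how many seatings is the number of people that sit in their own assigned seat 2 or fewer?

Sum C(5,i)·!(5-i) for i = 0..2:
  i=0: C(5,0)·!5 = 1·44 = 44
  i=1: C(5,1)·!4 = 5·9 = 45
  i=2: C(5,2)·!3 = 10·2 = 20
Total = 109.

109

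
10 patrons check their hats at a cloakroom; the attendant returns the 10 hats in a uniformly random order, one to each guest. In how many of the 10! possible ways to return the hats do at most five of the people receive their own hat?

3626624

# with exactly i fixed is C(10,i)·!(10-i); sum over i=0..5:
  i=0: C(10,0)·!10 = 1·1334961 = 1334961
  i=1: C(10,1)·!9 = 10·133496 = 1334960
  i=2: C(10,2)·!8 = 45·14833 = 667485
  i=3: C(10,3)·!7 = 120·1854 = 222480
  i=4: C(10,4)·!6 = 210·265 = 55650
  i=5: C(10,5)·!5 = 252·44 = 11088
Total = 3626624.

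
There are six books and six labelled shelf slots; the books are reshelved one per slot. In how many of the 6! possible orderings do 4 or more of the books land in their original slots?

16

# with exactly i fixed is C(6,i)·!(6-i); sum over i=4..6:
  i=4: C(6,4)·!2 = 15·1 = 15
  i=5: C(6,5)·!1 = 6·0 = 0
  i=6: C(6,6)·!0 = 1·1 = 1
Total = 16.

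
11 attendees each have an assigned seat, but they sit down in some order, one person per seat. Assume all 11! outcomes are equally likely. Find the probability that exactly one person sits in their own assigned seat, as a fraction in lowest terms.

16481/44800

Favorable outcomes: C(11,1)·!10 = 11·1334961 = 14684571.
Total outcomes: 11! = 39916800.
Probability = 14684571/39916800 = 16481/44800.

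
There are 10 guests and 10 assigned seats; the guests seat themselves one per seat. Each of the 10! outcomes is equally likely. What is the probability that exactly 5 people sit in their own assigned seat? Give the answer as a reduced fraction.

11/3600

Favorable outcomes: C(10,5)·!5 = 252·44 = 11088.
Total outcomes: 10! = 3628800.
Probability = 11088/3628800 = 11/3600.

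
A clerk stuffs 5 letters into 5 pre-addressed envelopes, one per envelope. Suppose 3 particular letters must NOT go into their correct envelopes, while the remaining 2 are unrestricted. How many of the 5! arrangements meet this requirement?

Inclusion-exclusion on the 3 forbidden self-matches:
Σ_{j=0}^{3} (-1)^j C(3,j)(5-j)!
= C(3,0)·5! - C(3,1)·4! + C(3,2)·3! - C(3,3)·2!
= 120 - 72 + 18 - 2
= 64

64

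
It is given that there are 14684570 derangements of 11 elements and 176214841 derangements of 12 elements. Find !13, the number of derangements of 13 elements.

!13 = (13-1)·(!12 + !11) = 12·(176214841 + 14684570) = 12·190899411 = 2290792932.

2290792932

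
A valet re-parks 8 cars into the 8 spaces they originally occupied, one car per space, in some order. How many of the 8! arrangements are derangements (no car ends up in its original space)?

14833

!8 = 8! · Σ_{k=0}^{8} (-1)^k/k!
= 8! - 8!/1! + 8!/2! - 8!/3! + 8!/4! - 8!/5! + 8!/6! - 8!/7! + 8!/8!
= 40320 - 40320 + 20160 - 6720 + 1680 - 336 + 56 - 8 + 1
= 14833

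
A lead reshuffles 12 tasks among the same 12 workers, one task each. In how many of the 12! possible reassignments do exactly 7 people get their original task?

34848

Pick the 7 fixed positions: C(12,7) = 792 ways.
The other 5 form a derangement: !5 = 44.
Total: 792 × 44 = 34848.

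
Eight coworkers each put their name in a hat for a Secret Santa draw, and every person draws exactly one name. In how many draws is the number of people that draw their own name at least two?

10655

# with exactly i fixed is C(8,i)·!(8-i); sum over i=2..8:
  i=2: C(8,2)·!6 = 28·265 = 7420
  i=3: C(8,3)·!5 = 56·44 = 2464
  i=4: C(8,4)·!4 = 70·9 = 630
  i=5: C(8,5)·!3 = 56·2 = 112
  i=6: C(8,6)·!2 = 28·1 = 28
  i=7: C(8,7)·!1 = 8·0 = 0
  i=8: C(8,8)·!0 = 1·1 = 1
Total = 10655.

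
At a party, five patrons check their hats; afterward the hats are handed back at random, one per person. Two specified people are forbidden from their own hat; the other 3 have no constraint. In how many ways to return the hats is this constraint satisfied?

78

Inclusion-exclusion on the 2 forbidden self-matches:
Σ_{j=0}^{2} (-1)^j C(2,j)(5-j)!
= C(2,0)·5! - C(2,1)·4! + C(2,2)·3!
= 120 - 48 + 6
= 78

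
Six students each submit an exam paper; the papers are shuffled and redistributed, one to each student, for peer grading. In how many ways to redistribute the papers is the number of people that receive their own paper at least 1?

455

Sum C(6,i)·!(6-i) for i = 1..6:
  i=1: C(6,1)·!5 = 6·44 = 264
  i=2: C(6,2)·!4 = 15·9 = 135
  i=3: C(6,3)·!3 = 20·2 = 40
  i=4: C(6,4)·!2 = 15·1 = 15
  i=5: C(6,5)·!1 = 6·0 = 0
  i=6: C(6,6)·!0 = 1·1 = 1
Total = 455.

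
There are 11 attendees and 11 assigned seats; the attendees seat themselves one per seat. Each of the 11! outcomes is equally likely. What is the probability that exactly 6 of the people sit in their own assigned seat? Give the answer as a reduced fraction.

Favorable outcomes: C(11,6)·!5 = 462·44 = 20328.
Total outcomes: 11! = 39916800.
Probability = 20328/39916800 = 11/21600.

11/21600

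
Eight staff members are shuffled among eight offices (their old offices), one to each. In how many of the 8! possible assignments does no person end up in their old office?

!8 is the nearest integer to 8!/e.
8! = 40320, and 40320/e ≈ 14832.90, so !8 = 14833.

14833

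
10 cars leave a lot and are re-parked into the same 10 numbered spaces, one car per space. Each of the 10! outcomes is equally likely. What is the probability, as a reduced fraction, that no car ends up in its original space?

16481/44800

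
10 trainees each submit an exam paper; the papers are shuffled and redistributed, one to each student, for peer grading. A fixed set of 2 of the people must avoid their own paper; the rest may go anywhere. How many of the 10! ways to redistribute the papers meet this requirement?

Let A_j be the event that the j-th constrained one is fixed. By inclusion-exclusion over the 2 events:
Σ_{j=0}^{2} (-1)^j C(2,j)(10-j)!
= C(2,0)·10! - C(2,1)·9! + C(2,2)·8!
= 3628800 - 725760 + 40320
= 2943360

2943360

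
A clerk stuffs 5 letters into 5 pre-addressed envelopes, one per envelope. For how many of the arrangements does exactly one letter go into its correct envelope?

Choose which one of the 5 is fixed: C(5,1) = 5.
The other 4 form a derangement: !4 = 9.
Total: 5 × 9 = 45.

45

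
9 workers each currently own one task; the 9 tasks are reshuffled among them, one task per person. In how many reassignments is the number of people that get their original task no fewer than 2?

# with exactly i fixed is C(9,i)·!(9-i); sum over i=2..9:
  i=2: C(9,2)·!7 = 36·1854 = 66744
  i=3: C(9,3)·!6 = 84·265 = 22260
  i=4: C(9,4)·!5 = 126·44 = 5544
  i=5: C(9,5)·!4 = 126·9 = 1134
  i=6: C(9,6)·!3 = 84·2 = 168
  i=7: C(9,7)·!2 = 36·1 = 36
  i=8: C(9,8)·!1 = 9·0 = 0
  i=9: C(9,9)·!0 = 1·1 = 1
Total = 95887.

95887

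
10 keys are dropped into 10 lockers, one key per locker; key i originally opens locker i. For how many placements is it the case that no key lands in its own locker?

1334961

!10 is the nearest integer to 10!/e.
10! = 3628800, and 3628800/e ≈ 1334960.92, so !10 = 1334961.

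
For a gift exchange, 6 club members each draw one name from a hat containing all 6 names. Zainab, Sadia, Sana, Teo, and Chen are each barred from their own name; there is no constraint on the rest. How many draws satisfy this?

309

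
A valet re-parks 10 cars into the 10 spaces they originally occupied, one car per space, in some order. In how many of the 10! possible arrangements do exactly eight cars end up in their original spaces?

45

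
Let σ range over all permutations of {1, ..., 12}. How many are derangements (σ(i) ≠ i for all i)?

176214841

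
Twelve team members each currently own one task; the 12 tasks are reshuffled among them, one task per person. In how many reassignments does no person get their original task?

The subfactorial !12 = [12!/e] (nearest integer).
12! = 479001600, and 479001600/e ≈ 176214840.93, so !12 = 176214841.

176214841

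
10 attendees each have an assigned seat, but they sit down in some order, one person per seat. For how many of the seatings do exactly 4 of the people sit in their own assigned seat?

55650

Choose which 4 of the 10 are fixed: C(10,4) = 210.
The remaining 6 must be deranged: !6 = 265.
Total: 210 × 265 = 55650.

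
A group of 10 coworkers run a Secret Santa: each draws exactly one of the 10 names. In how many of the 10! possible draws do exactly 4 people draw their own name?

Choose which 4 of the 10 are fixed: C(10,4) = 210.
The other 6 form a derangement: !6 = 265.
Total: 210 × 265 = 55650.

55650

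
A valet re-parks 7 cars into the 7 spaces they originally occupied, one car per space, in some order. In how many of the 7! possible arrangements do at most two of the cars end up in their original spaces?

4633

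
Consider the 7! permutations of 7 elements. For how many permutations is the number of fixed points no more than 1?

# with exactly i fixed is C(7,i)·!(7-i); sum over i=0..1:
  i=0: C(7,0)·!7 = 1·1854 = 1854
  i=1: C(7,1)·!6 = 7·265 = 1855
Total = 3709.

3709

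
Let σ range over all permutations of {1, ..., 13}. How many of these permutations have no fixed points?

2290792932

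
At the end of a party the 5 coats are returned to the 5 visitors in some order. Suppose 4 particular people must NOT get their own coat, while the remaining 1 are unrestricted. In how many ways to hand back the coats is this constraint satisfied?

Let A_j be the event that the j-th constrained one is fixed. By inclusion-exclusion over the 4 events:
Σ_{j=0}^{4} (-1)^j C(4,j)(5-j)!
= C(4,0)·5! - C(4,1)·4! + C(4,2)·3! - C(4,3)·2! + C(4,4)·1!
= 120 - 96 + 36 - 8 + 1
= 53

53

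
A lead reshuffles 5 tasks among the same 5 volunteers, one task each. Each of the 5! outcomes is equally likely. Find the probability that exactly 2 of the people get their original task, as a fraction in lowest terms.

1/6

Favorable outcomes: C(5,2)·!3 = 10·2 = 20.
Total outcomes: 5! = 120.
Probability = 20/120 = 1/6.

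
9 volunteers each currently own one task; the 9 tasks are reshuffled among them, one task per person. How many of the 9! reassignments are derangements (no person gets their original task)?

!9 = 9! · Σ_{k=0}^{9} (-1)^k/k!
= 9! - 9!/1! + 9!/2! - 9!/3! + 9!/4! - 9!/5! + 9!/6! - 9!/7! + 9!/8! - 9!/9!
= 362880 - 362880 + 181440 - 60480 + 15120 - 3024 + 504 - 72 + 9 - 1
= 133496

133496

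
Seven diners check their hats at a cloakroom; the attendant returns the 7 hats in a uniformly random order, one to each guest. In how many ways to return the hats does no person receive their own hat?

1854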